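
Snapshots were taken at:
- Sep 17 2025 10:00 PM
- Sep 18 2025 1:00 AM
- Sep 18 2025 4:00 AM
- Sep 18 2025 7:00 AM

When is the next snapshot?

Sep 18 2025 10:00 AM

Gaps: 3, 3, 3 hours — each event is 3 hours after the previous one.
Sep 18 2025 7:00 AM + 3 h = Sep 18 2025 10:00 AM.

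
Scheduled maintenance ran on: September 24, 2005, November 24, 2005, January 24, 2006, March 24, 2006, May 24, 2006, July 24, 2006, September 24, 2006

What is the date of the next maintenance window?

November 24, 2006

Each date is the 24th; the gaps (61, 61, 59, 61, 61, 62) track the month lengths.
The rule is the 24th of every 2 months.
November 2006: November 24, 2006.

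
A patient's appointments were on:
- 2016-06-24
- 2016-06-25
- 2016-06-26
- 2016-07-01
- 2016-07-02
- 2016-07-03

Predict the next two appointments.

2016-07-08, 2016-07-09

The gap pattern 1, 1, 5, 1, 1 repeats every 3 events.
These are the Fridays, Saturdays and Sundays of each week.
The following Friday is 2016-07-08.
The following Saturday is 2016-07-09.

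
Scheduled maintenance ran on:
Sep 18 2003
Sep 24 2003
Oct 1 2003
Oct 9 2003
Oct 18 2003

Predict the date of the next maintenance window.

Intervals are 6, 7, 8, 9 days — an arithmetic progression with common difference 1.
Next gap: 10 days. Oct 18 2003 + 10 days = Oct 28 2003.

Oct 28 2003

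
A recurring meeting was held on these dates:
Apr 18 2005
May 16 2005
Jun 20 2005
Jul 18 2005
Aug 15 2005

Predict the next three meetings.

All dates are Mondays, 28, 35, 28, 28 days apart.
Specifically, the 3rd Monday of each month.
September 2005 — 3rd Monday is Sep 19 2005.
3rd Monday of October 2005: Oct 17 2005.
November 2005 — 3rd Monday is Nov 21 2005.

Sep 19 2005, Oct 17 2005, Nov 21 2005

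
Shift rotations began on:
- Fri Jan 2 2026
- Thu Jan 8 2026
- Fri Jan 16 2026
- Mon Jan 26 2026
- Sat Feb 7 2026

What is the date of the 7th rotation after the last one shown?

The spacing grows by 2 each time: 6, 8, 10, 12 days.
Next gap: 14 days. Sat Feb 7 2026 + 14 days = Sat Feb 21 2026.
Next gap: 16 days. Sat Feb 21 2026 + 16 days = Mon Mar 9 2026.
Next gap: 18 days. Mon Mar 9 2026 + 18 days = Fri Mar 27 2026.
Next gap: 20 days. Fri Mar 27 2026 + 20 days = Thu Apr 16 2026.
Next gap: 22 days. Thu Apr 16 2026 + 22 days = Fri May 8 2026.
Next gap: 24 days. Fri May 8 2026 + 24 days = Mon Jun 1 2026.
Next gap: 26 days. Mon Jun 1 2026 + 26 days = Sat Jun 27 2026.

Sat Jun 27 2026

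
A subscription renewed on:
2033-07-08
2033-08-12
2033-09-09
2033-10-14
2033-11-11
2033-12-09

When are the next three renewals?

2034-01-13, 2034-02-10, 2034-03-10

All dates are Fridays, 35, 28, 35, 28, 28 days apart.
Specifically, the 2nd Friday of each month.
January 2034 — 2nd Friday is 2034-01-13.
February 2034 — 2nd Friday is 2034-02-10.
March 2034 — 2nd Friday is 2034-03-10.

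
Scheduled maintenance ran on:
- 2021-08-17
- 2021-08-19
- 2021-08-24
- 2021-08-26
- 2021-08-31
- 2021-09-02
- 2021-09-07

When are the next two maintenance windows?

2021-09-09, 2021-09-14

Every event lands on a Tuesday or Thursday (gaps cycle 2, 5, 2, 5, 2, 5).
So the schedule is: every Tuesday and Thursday.
Next Thursday: 2021-09-09.
Next Tuesday: 2021-09-14.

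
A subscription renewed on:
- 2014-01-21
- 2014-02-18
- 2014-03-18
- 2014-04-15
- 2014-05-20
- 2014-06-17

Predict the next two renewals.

Gaps: 28, 28, 28, 35, 28 days — a mix of 28 and 35. Every date is a Tuesday.
Each is the 3rd Tuesday of its month.
3rd Tuesday of July 2014: 2014-07-15.
3rd Tuesday of August 2014: 2014-08-19.

2014-07-15, 2014-08-19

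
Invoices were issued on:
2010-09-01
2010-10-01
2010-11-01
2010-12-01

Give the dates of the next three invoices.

2011-01-01, 2011-02-01, 2011-03-01

The day-of-month is always 1 (30, 31, 30 days between events).
So this recurs on the 1st of each month.
Next: January 2011 → 2011-01-01.
February 2011: 2011-02-01.
Next: March 2011 → 2011-03-01.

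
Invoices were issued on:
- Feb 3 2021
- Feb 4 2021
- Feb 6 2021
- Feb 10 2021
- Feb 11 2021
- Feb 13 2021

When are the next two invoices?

Feb 17 2021, Feb 18 2021

Gaps: 1, 2, 4, 1, 2 days — not constant, but cyclic with period 3.
The events fall on every Wednesday, Thursday and Saturday.
Next Wednesday: Feb 17 2021.
Next Thursday: Feb 18 2021.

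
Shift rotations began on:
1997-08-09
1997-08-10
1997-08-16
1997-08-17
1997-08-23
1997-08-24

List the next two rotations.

Every event lands on a Saturday or Sunday (gaps cycle 1, 6, 1, 6, 1).
So the schedule is: every Saturday and Sunday.
Next Saturday: 1997-08-30.
Next Sunday: 1997-08-31.

1997-08-30, 1997-08-31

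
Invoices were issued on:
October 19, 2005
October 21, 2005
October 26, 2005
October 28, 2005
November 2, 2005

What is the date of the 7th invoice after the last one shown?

The gap pattern 2, 5, 2, 5 repeats every 2 events.
These are the Wednesdays and Fridays of each week.
Next Friday: November 4, 2005.
Next Wednesday: November 9, 2005.
Next Friday: November 11, 2005.
The following Wednesday is November 16, 2005.
The following Friday is November 18, 2005.
The following Wednesday is November 23, 2005.
The following Friday is November 25, 2005.

November 25, 2005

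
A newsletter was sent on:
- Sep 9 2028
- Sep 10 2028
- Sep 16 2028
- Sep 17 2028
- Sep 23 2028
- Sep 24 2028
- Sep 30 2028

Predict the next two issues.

Oct 1 2028, Oct 7 2028

Gaps: 1, 6, 1, 6, 1, 6 days — not constant, but cyclic with period 2.
The events fall on every Saturday and Sunday.
Next Sunday: Oct 1 2028.
Next Saturday: Oct 7 2028.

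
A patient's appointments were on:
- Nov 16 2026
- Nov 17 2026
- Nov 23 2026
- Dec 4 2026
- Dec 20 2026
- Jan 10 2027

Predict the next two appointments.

Feb 5 2027, Mar 8 2027

Intervals are 1, 6, 11, 16, 21 days — an arithmetic progression with common difference 5.
Next gap: 26 days. Jan 10 2027 + 26 days = Feb 5 2027.
Next gap: 31 days. Feb 5 2027 + 31 days = Mar 8 2027.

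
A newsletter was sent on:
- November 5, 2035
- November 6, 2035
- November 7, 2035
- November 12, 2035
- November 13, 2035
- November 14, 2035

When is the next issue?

November 19, 2035

Every event lands on a Monday or Tuesday or Wednesday (gaps cycle 1, 1, 5, 1, 1).
So the schedule is: every Monday, Tuesday and Wednesday.
The following Monday is November 19, 2035.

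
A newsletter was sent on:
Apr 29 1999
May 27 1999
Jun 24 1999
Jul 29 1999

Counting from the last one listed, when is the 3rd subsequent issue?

All Thursdays; the gaps (28, 28, 35) vary with month length.
This is the last Thursday of each month.
August 1999 ends with Thursday Aug 26 1999.
Last Thursday of September 1999: Sep 30 1999.
Last Thursday of October 1999: Oct 28 1999.

Oct 28 1999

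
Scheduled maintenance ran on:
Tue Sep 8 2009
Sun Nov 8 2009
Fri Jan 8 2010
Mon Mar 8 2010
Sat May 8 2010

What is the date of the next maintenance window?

Gaps: 61, 61, 59, 61 days — not constant. Every event is on the 8th of the month.
Pattern: the 8th of every 2 months.
July 2010: Thu Jul 8 2010.

Thu Jul 8 2010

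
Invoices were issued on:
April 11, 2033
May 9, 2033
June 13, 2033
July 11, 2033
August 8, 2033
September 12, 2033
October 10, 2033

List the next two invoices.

November 14, 2033; December 12, 2033

Gaps: 28, 35, 28, 28, 35, 28 days — a mix of 28 and 35. Every date is a Monday.
Each is the 2nd Monday of its month.
2nd Monday of November 2033: November 14, 2033.
December 2033 — 2nd Monday is December 12, 2033.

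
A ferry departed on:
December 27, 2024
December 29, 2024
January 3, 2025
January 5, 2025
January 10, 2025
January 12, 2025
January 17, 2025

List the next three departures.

The gap pattern 2, 5, 2, 5, 2, 5 repeats every 2 events.
These are the Fridays and Sundays of each week.
Next Sunday: January 19, 2025.
Next Friday: January 24, 2025.
The following Sunday is January 26, 2025.

January 19, 2025; January 24, 2025; January 26, 2025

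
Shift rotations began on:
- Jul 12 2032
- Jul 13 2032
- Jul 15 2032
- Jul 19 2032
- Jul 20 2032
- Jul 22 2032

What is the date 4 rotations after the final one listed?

Aug 2 2032

Every event lands on a Monday or Tuesday or Thursday (gaps cycle 1, 2, 4, 1, 2).
So the schedule is: every Monday, Tuesday and Thursday.
Next Monday: Jul 26 2032.
The following Tuesday is Jul 27 2032.
The following Thursday is Jul 29 2032.
The following Monday is Aug 2 2032.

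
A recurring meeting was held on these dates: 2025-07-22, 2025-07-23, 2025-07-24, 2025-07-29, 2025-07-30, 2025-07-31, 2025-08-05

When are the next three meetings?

2025-08-06, 2025-08-07, 2025-08-12

Gaps: 1, 1, 5, 1, 1, 5 days — not constant, but cyclic with period 3.
The events fall on every Tuesday, Wednesday and Thursday.
Next Wednesday: 2025-08-06.
Next Thursday: 2025-08-07.
Next Tuesday: 2025-08-12.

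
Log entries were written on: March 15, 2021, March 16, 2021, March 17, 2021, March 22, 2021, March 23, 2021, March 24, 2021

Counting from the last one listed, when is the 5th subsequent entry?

April 6, 2021

The gap pattern 1, 1, 5, 1, 1 repeats every 3 events.
These are the Mondays, Tuesdays and Wednesdays of each week.
The following Monday is March 29, 2021.
The following Tuesday is March 30, 2021.
Next Wednesday: March 31, 2021.
Next Monday: April 5, 2021.
Next Tuesday: April 6, 2021.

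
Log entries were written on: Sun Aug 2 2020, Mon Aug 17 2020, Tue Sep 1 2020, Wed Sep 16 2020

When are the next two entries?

Thu Oct 1 2020, Fri Oct 16 2020

The spacing is 15, 15, 15 days — always 15 days.
Wed Sep 16 2020 + 15 days = Thu Oct 1 2020.
Thu Oct 1 2020 + 15 days = Fri Oct 16 2020.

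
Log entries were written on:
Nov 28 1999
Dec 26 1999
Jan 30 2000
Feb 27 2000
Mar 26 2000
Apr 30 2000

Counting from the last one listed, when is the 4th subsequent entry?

Every date is a Sunday; gaps 28, 35, 28, 28, 35 days.
Each is the last Sunday of its month (at least one falls on the 29th or later, ruling out '4th Sunday').
Last Sunday of May 2000: May 28 2000.
Last Sunday of June 2000: Jun 25 2000.
July 2000 ends with Sunday Jul 30 2000.
August 2000 ends with Sunday Aug 27 2000.

Aug 27 2000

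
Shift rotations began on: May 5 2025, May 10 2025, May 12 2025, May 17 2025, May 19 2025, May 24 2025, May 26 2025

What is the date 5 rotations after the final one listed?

Every event lands on a Monday or Saturday (gaps cycle 5, 2, 5, 2, 5, 2).
So the schedule is: every Monday and Saturday.
Next Saturday: May 31 2025.
The following Monday is Jun 2 2025.
Next Saturday: Jun 7 2025.
Next Monday: Jun 9 2025.
Next Saturday: Jun 14 2025.

Jun 14 2025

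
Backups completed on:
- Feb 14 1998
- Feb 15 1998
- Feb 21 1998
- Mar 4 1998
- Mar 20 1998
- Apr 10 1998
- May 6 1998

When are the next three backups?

The spacing grows by 5 each time: 1, 6, 11, 16, 21, 26 days.
Next gap: 31 days. May 6 1998 + 31 days = Jun 6 1998.
Next gap: 36 days. Jun 6 1998 + 36 days = Jul 12 1998.
Next gap: 41 days. Jul 12 1998 + 41 days = Aug 22 1998.

Jun 6 1998, Jul 12 1998, Aug 22 1998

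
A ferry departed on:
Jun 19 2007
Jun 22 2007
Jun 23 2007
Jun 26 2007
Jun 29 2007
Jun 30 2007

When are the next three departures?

The gap pattern 3, 1, 3, 3, 1 repeats every 3 events.
These are the Tuesdays, Fridays and Saturdays of each week.
Next Tuesday: Jul 3 2007.
Next Friday: Jul 6 2007.
Next Saturday: Jul 7 2007.

Jul 3 2007, Jul 6 2007, Jul 7 2007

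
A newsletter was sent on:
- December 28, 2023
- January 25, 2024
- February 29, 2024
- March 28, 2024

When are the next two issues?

April 25, 2024; May 30, 2024

All Thursdays; the gaps (28, 35, 28) vary with month length.
This is the last Thursday of each month.
April 2024 ends with Thursday April 25, 2024.
May 2024 ends with Thursday May 30, 2024.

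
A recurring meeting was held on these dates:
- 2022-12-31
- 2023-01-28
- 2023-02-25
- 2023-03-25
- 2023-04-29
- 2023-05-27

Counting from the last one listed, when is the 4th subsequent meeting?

These are Saturdays with 28, 28, 28, 35, 28-day gaps.
Each is the final Saturday of its month — 2022-12-31 is past the 28th, so '4th Saturday' doesn't fit.
June 2023 ends with Saturday 2023-06-24.
Last Saturday of July 2023: 2023-07-29.
Last Saturday of August 2023: 2023-08-26.
September 2023 ends with Saturday 2023-09-30.

2023-09-30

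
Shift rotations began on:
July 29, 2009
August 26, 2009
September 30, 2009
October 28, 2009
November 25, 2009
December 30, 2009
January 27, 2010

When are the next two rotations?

February 24, 2010; March 31, 2010

Every date is a Wednesday; gaps 28, 35, 28, 28, 35, 28 days.
Each is the last Wednesday of its month (at least one falls on the 29th or later, ruling out '4th Wednesday').
February 2010 ends with Wednesday February 24, 2010.
March 2010 ends with Wednesday March 31, 2010.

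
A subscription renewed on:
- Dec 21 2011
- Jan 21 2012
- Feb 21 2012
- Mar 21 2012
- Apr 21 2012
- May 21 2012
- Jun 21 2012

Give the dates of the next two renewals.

The day-of-month is always 21 (31, 31, 29, 31, 30, 31 days between events).
So this recurs on the 21st of each month.
July 2012: Jul 21 2012.
Next: August 2012 → Aug 21 2012.

Jul 21 2012, Aug 21 2012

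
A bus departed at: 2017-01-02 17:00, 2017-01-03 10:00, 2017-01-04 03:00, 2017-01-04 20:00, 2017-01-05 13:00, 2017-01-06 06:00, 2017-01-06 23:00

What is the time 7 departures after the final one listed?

2017-01-11 22:00

The interval is a steady 17 hours (17, 17, 17, 17, 17, 17).
2017-01-06 23:00 + 17 h = 2017-01-07 16:00.
2017-01-07 16:00 + 17 h = 2017-01-08 09:00.
2017-01-08 09:00 + 17 h = 2017-01-09 02:00.
2017-01-09 02:00 + 17 h = 2017-01-09 19:00.
2017-01-09 19:00 + 17 h = 2017-01-10 12:00.
2017-01-10 12:00 + 17 h = 2017-01-11 05:00.
2017-01-11 05:00 + 17 h = 2017-01-11 22:00.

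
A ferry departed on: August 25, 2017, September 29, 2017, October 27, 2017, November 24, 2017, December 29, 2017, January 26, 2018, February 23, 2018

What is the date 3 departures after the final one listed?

May 25, 2018

All Fridays; the gaps (35, 28, 28, 35, 28, 28) vary with month length.
This is the last Friday of each month.
Last Friday of March 2018: March 30, 2018.
Last Friday of April 2018: April 27, 2018.
May 2018 ends with Friday May 25, 2018.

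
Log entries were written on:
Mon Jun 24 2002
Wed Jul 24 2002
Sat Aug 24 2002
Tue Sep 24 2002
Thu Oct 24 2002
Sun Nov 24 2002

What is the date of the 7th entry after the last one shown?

Gaps: 30, 31, 31, 30, 31 days — not constant. Every event is on the 24th of the month.
Pattern: the 24th of each month.
Next: December 2002 → Tue Dec 24 2002.
January 2003: Fri Jan 24 2003.
Next: February 2003 → Mon Feb 24 2003.
March 2003: Mon Mar 24 2003.
Next: April 2003 → Thu Apr 24 2003.
Next: May 2003 → Sat May 24 2003.
June 2003: Tue Jun 24 2003.

Tue Jun 24 2003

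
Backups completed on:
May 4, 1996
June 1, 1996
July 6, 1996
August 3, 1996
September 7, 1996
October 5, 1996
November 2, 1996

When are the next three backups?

All dates are Saturdays, 28, 35, 28, 35, 28, 28 days apart.
Specifically, the 1st Saturday of each month.
1st Saturday of December 1996: December 7, 1996.
January 1997 — 1st Saturday is January 4, 1997.
February 1997 — 1st Saturday is February 1, 1997.

December 7, 1996; January 4, 1997; February 1, 1997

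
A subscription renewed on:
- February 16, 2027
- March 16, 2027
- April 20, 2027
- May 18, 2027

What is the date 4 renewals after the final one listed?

Gaps: 28, 35, 28 days — a mix of 28 and 35. Every date is a Tuesday.
Each is the 3rd Tuesday of its month.
June 2027 — 3rd Tuesday is June 15, 2027.
3rd Tuesday of July 2027: July 20, 2027.
August 2027 — 3rd Tuesday is August 17, 2027.
September 2027 — 3rd Tuesday is September 21, 2027.

September 21, 2027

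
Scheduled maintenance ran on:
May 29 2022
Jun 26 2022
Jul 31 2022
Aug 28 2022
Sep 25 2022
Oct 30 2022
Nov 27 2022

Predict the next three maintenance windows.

Dec 25 2022, Jan 29 2023, Feb 26 2023

These are Sundays with 28, 35, 28, 28, 35, 28-day gaps.
Each is the final Sunday of its month — May 29 2022 is past the 28th, so '4th Sunday' doesn't fit.
December 2022 ends with Sunday Dec 25 2022.
Last Sunday of January 2023: Jan 29 2023.
Last Sunday of February 2023: Feb 26 2023.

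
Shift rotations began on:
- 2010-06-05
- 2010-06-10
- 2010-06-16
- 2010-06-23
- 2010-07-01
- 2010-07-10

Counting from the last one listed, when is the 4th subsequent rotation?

2010-08-25

Gaps: 5, 6, 7, 8, 9 days — each gap is 1 larger than the previous one.
Next gap: 10 days. 2010-07-10 + 10 days = 2010-07-20.
Next gap: 11 days. 2010-07-20 + 11 days = 2010-07-31.
Next gap: 12 days. 2010-07-31 + 12 days = 2010-08-12.
Next gap: 13 days. 2010-08-12 + 13 days = 2010-08-25.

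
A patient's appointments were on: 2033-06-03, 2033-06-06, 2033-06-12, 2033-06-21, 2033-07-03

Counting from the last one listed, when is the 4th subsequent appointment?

2033-09-19

The spacing grows by 3 each time: 3, 6, 9, 12 days.
Next gap: 15 days. 2033-07-03 + 15 days = 2033-07-18.
Next gap: 18 days. 2033-07-18 + 18 days = 2033-08-05.
Next gap: 21 days. 2033-08-05 + 21 days = 2033-08-26.
Next gap: 24 days. 2033-08-26 + 24 days = 2033-09-19.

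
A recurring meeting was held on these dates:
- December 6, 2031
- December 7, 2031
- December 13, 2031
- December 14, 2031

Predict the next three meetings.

Gaps: 1, 6, 1 days — not constant, but cyclic with period 2.
The events fall on every Saturday and Sunday.
The following Saturday is December 20, 2031.
The following Sunday is December 21, 2031.
Next Saturday: December 27, 2031.

December 20, 2031; December 21, 2031; December 27, 2031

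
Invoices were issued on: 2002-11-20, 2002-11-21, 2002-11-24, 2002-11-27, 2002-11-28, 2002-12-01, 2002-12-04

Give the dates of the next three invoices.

Gaps: 1, 3, 3, 1, 3, 3 days — not constant, but cyclic with period 3.
The events fall on every Wednesday, Thursday and Sunday.
Next Thursday: 2002-12-05.
Next Sunday: 2002-12-08.
The following Wednesday is 2002-12-11.

2002-12-05, 2002-12-08, 2002-12-11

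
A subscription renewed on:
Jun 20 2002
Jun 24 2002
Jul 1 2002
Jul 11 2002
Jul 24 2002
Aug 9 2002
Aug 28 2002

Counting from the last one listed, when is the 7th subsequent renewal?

Apr 2 2003

Intervals are 4, 7, 10, 13, 16, 19 days — an arithmetic progression with common difference 3.
Next gap: 22 days. Aug 28 2002 + 22 days = Sep 19 2002.
Next gap: 25 days. Sep 19 2002 + 25 days = Oct 14 2002.
Next gap: 28 days. Oct 14 2002 + 28 days = Nov 11 2002.
Next gap: 31 days. Nov 11 2002 + 31 days = Dec 12 2002.
Next gap: 34 days. Dec 12 2002 + 34 days = Jan 15 2003.
Next gap: 37 days. Jan 15 2003 + 37 days = Feb 21 2003.
Next gap: 40 days. Feb 21 2003 + 40 days = Apr 2 2003.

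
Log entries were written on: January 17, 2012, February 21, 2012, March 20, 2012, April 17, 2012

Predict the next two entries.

May 15, 2012; June 19, 2012

All dates are Tuesdays, 35, 28, 28 days apart.
Specifically, the 3rd Tuesday of each month.
May 2012 — 3rd Tuesday is May 15, 2012.
June 2012 — 3rd Tuesday is June 19, 2012.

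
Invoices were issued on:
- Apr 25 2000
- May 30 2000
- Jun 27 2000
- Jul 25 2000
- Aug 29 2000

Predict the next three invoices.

Every date is a Tuesday; gaps 35, 28, 28, 35 days.
Each is the last Tuesday of its month (at least one falls on the 29th or later, ruling out '4th Tuesday').
Last Tuesday of September 2000: Sep 26 2000.
October 2000 ends with Tuesday Oct 31 2000.
November 2000 ends with Tuesday Nov 28 2000.

Sep 26 2000, Oct 31 2000, Nov 28 2000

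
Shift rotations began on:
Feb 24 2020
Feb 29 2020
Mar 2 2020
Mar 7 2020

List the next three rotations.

Every event lands on a Monday or Saturday (gaps cycle 5, 2, 5).
So the schedule is: every Monday and Saturday.
Next Monday: Mar 9 2020.
Next Saturday: Mar 14 2020.
Next Monday: Mar 16 2020.

Mar 9 2020, Mar 14 2020, Mar 16 2020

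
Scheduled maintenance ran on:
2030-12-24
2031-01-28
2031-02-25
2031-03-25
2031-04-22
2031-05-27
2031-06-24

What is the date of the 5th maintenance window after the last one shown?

All dates are Tuesdays, 35, 28, 28, 28, 35, 28 days apart.
Specifically, the 4th Tuesday of each month.
July 2031 — 4th Tuesday is 2031-07-22.
August 2031 — 4th Tuesday is 2031-08-26.
4th Tuesday of September 2031: 2031-09-23.
4th Tuesday of October 2031: 2031-10-28.
November 2031 — 4th Tuesday is 2031-11-25.

2031-11-25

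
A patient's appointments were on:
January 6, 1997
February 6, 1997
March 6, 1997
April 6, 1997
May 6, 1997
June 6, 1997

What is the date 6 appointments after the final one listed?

Gaps: 31, 28, 31, 30, 31 days — not constant. Every event is on the 6th of the month.
Pattern: the 6th of each month.
July 1997: July 6, 1997.
August 1997: August 6, 1997.
September 1997: September 6, 1997.
Next: October 1997 → October 6, 1997.
Next: November 1997 → November 6, 1997.
December 1997: December 6, 1997.

December 6, 1997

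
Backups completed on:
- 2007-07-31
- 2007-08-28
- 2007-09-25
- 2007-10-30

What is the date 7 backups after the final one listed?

2008-05-27

Every date is a Tuesday; gaps 28, 28, 35 days.
Each is the last Tuesday of its month (at least one falls on the 29th or later, ruling out '4th Tuesday').
November 2007 ends with Tuesday 2007-11-27.
Last Tuesday of December 2007: 2007-12-25.
January 2008 ends with Tuesday 2008-01-29.
February 2008 ends with Tuesday 2008-02-26.
March 2008 ends with Tuesday 2008-03-25.
April 2008 ends with Tuesday 2008-04-29.
Last Tuesday of May 2008: 2008-05-27.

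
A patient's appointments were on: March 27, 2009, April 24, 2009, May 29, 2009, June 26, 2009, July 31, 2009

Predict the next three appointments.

August 28, 2009; September 25, 2009; October 30, 2009

These are Fridays with 28, 35, 28, 35-day gaps.
Each is the final Friday of its month — May 29, 2009 is past the 28th, so '4th Friday' doesn't fit.
August 2009 ends with Friday August 28, 2009.
September 2009 ends with Friday September 25, 2009.
Last Friday of October 2009: October 30, 2009.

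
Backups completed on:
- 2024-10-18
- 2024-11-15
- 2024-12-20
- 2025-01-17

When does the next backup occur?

All dates are Fridays, 28, 35, 28 days apart.
Specifically, the 3rd Friday of each month.
February 2025 — 3rd Friday is 2025-02-21.

2025-02-21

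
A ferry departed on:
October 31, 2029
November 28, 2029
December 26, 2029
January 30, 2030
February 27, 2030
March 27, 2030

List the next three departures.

Every date is a Wednesday; gaps 28, 28, 35, 28, 28 days.
Each is the last Wednesday of its month (at least one falls on the 29th or later, ruling out '4th Wednesday').
Last Wednesday of April 2030: April 24, 2030.
Last Wednesday of May 2030: May 29, 2030.
June 2030 ends with Wednesday June 26, 2030.

April 24, 2030; May 29, 2030; June 26, 2030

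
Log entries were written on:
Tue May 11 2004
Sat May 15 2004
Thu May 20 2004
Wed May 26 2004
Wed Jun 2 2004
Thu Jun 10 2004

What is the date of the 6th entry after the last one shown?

Gaps: 4, 5, 6, 7, 8 days — each gap is 1 larger than the previous one.
Next gap: 9 days. Thu Jun 10 2004 + 9 days = Sat Jun 19 2004.
Next gap: 10 days. Sat Jun 19 2004 + 10 days = Tue Jun 29 2004.
Next gap: 11 days. Tue Jun 29 2004 + 11 days = Sat Jul 10 2004.
Next gap: 12 days. Sat Jul 10 2004 + 12 days = Thu Jul 22 2004.
Next gap: 13 days. Thu Jul 22 2004 + 13 days = Wed Aug 4 2004.
Next gap: 14 days. Wed Aug 4 2004 + 14 days = Wed Aug 18 2004.

Wed Aug 18 2004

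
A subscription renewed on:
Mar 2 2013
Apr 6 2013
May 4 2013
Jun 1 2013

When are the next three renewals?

All dates are Saturdays, 35, 28, 28 days apart.
Specifically, the 1st Saturday of each month.
July 2013 — 1st Saturday is Jul 6 2013.
August 2013 — 1st Saturday is Aug 3 2013.
1st Saturday of September 2013: Sep 7 2013.

Jul 6 2013, Aug 3 2013, Sep 7 2013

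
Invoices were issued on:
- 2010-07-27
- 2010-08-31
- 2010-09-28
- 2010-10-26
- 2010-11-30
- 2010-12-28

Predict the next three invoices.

These are Tuesdays with 35, 28, 28, 35, 28-day gaps.
Each is the final Tuesday of its month — 2010-08-31 is past the 28th, so '4th Tuesday' doesn't fit.
January 2011 ends with Tuesday 2011-01-25.
February 2011 ends with Tuesday 2011-02-22.
March 2011 ends with Tuesday 2011-03-29.

2011-01-25, 2011-02-22, 2011-03-29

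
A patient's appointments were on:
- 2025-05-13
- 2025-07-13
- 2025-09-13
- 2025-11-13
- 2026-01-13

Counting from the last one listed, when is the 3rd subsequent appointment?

Gaps: 61, 62, 61, 61 days — not constant. Every event is on the 13th of the month.
Pattern: the 13th of every 2 months.
Next: March 2026 → 2026-03-13.
Next: May 2026 → 2026-05-13.
July 2026: 2026-07-13.

2026-07-13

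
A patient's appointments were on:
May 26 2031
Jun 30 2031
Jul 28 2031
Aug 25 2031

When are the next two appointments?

Sep 29 2031, Oct 27 2031

These are Mondays with 35, 28, 28-day gaps.
Each is the final Monday of its month — Jun 30 2031 is past the 28th, so '4th Monday' doesn't fit.
Last Monday of September 2031: Sep 29 2031.
Last Monday of October 2031: Oct 27 2031.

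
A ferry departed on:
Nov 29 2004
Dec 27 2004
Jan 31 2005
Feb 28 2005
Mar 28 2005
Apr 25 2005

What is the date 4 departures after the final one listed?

Every date is a Monday; gaps 28, 35, 28, 28, 28 days.
Each is the last Monday of its month (at least one falls on the 29th or later, ruling out '4th Monday').
Last Monday of May 2005: May 30 2005.
Last Monday of June 2005: Jun 27 2005.
July 2005 ends with Monday Jul 25 2005.
August 2005 ends with Monday Aug 29 2005.

Aug 29 2005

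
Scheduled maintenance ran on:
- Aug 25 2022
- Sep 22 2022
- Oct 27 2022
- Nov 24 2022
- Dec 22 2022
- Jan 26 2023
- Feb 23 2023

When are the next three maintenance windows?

Mar 23 2023, Apr 27 2023, May 25 2023

All dates are Thursdays, 28, 35, 28, 28, 35, 28 days apart.
Specifically, the 4th Thursday of each month.
4th Thursday of March 2023: Mar 23 2023.
April 2023 — 4th Thursday is Apr 27 2023.
4th Thursday of May 2023: May 25 2023.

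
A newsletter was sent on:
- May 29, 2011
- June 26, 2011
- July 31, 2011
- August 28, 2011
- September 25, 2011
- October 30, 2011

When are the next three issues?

All Sundays; the gaps (28, 35, 28, 28, 35) vary with month length.
This is the last Sunday of each month.
November 2011 ends with Sunday November 27, 2011.
December 2011 ends with Sunday December 25, 2011.
Last Sunday of January 2012: January 29, 2012.

November 27, 2011; December 25, 2011; January 29, 2012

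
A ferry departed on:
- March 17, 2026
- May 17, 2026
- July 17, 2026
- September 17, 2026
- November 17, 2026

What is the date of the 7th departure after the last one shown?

Gaps: 61, 61, 62, 61 days — not constant. Every event is on the 17th of the month.
Pattern: the 17th of every 2 months.
January 2027: January 17, 2027.
March 2027: March 17, 2027.
Next: May 2027 → May 17, 2027.
July 2027: July 17, 2027.
September 2027: September 17, 2027.
Next: November 2027 → November 17, 2027.
January 2028: January 17, 2028.

January 17, 2028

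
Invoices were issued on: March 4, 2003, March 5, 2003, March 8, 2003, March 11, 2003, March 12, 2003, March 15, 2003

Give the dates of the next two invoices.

March 18, 2003; March 19, 2003

Gaps: 1, 3, 3, 1, 3 days — not constant, but cyclic with period 3.
The events fall on every Tuesday, Wednesday and Saturday.
Next Tuesday: March 18, 2003.
The following Wednesday is March 19, 2003.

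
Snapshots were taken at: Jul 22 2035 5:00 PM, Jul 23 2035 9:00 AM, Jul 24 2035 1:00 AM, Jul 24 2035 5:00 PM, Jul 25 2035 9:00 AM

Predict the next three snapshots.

Gaps: 16, 16, 16, 16 hours — each event is 16 hours after the previous one.
Jul 25 2035 9:00 AM + 16 h = Jul 26 2035 1:00 AM.
Jul 26 2035 1:00 AM + 16 h = Jul 26 2035 5:00 PM.
Jul 26 2035 5:00 PM + 16 h = Jul 27 2035 9:00 AM.

Jul 26 2035 1:00 AM, Jul 26 2035 5:00 PM, Jul 27 2035 9:00 AM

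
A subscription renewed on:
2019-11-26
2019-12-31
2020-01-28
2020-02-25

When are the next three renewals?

2020-03-31, 2020-04-28, 2020-05-26

Every date is a Tuesday; gaps 35, 28, 28 days.
Each is the last Tuesday of its month (at least one falls on the 29th or later, ruling out '4th Tuesday').
Last Tuesday of March 2020: 2020-03-31.
April 2020 ends with Tuesday 2020-04-28.
Last Tuesday of May 2020: 2020-05-26.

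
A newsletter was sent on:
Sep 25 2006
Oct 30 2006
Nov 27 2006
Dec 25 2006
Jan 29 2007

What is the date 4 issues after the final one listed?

May 28 2007

These are Mondays with 35, 28, 28, 35-day gaps.
Each is the final Monday of its month — Oct 30 2006 is past the 28th, so '4th Monday' doesn't fit.
February 2007 ends with Monday Feb 26 2007.
March 2007 ends with Monday Mar 26 2007.
Last Monday of April 2007: Apr 30 2007.
May 2007 ends with Monday May 28 2007.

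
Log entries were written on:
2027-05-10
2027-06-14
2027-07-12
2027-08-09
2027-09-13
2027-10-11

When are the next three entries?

Gaps: 35, 28, 28, 35, 28 days — a mix of 28 and 35. Every date is a Monday.
Each is the 2nd Monday of its month.
November 2027 — 2nd Monday is 2027-11-08.
December 2027 — 2nd Monday is 2027-12-13.
January 2028 — 2nd Monday is 2028-01-10.

2027-11-08, 2027-12-13, 2028-01-10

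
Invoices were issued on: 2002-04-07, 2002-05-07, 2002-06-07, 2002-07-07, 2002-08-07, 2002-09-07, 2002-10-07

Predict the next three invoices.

The day-of-month is always 7 (30, 31, 30, 31, 31, 30 days between events).
So this recurs on the 7th of each month.
November 2002: 2002-11-07.
December 2002: 2002-12-07.
January 2003: 2003-01-07.

2002-11-07, 2002-12-07, 2003-01-07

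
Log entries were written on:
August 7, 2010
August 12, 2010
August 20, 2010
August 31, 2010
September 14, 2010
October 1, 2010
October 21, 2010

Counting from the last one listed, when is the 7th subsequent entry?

June 2, 2011

The spacing grows by 3 each time: 5, 8, 11, 14, 17, 20 days.
Next gap: 23 days. October 21, 2010 + 23 days = November 13, 2010.
Next gap: 26 days. November 13, 2010 + 26 days = December 9, 2010.
Next gap: 29 days. December 9, 2010 + 29 days = January 7, 2011.
Next gap: 32 days. January 7, 2011 + 32 days = February 8, 2011.
Next gap: 35 days. February 8, 2011 + 35 days = March 15, 2011.
Next gap: 38 days. March 15, 2011 + 38 days = April 22, 2011.
Next gap: 41 days. April 22, 2011 + 41 days = June 2, 2011.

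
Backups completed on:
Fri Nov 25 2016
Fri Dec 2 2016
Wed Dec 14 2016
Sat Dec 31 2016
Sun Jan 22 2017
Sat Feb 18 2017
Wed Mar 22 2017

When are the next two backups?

Gaps: 7, 12, 17, 22, 27, 32 days — each gap is 5 larger than the previous one.
Next gap: 37 days. Wed Mar 22 2017 + 37 days = Fri Apr 28 2017.
Next gap: 42 days. Fri Apr 28 2017 + 42 days = Fri Jun 9 2017.

Fri Apr 28 2017, Fri Jun 9 2017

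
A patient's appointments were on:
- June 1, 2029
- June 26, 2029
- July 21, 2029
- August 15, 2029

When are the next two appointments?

The spacing is 25, 25, 25 days — always 25 days.
August 15, 2029 + 25 days = September 9, 2029.
September 9, 2029 + 25 days = October 4, 2029.

September 9, 2029; October 4, 2029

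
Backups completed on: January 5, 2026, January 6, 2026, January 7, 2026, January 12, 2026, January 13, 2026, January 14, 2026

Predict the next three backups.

January 19, 2026; January 20, 2026; January 21, 2026

The gap pattern 1, 1, 5, 1, 1 repeats every 3 events.
These are the Mondays, Tuesdays and Wednesdays of each week.
The following Monday is January 19, 2026.
The following Tuesday is January 20, 2026.
The following Wednesday is January 21, 2026.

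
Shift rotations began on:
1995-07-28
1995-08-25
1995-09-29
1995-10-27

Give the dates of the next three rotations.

1995-11-24, 1995-12-29, 1996-01-26

These are Fridays with 28, 35, 28-day gaps.
Each is the final Friday of its month — 1995-09-29 is past the 28th, so '4th Friday' doesn't fit.
Last Friday of November 1995: 1995-11-24.
December 1995 ends with Friday 1995-12-29.
January 1996 ends with Friday 1996-01-26.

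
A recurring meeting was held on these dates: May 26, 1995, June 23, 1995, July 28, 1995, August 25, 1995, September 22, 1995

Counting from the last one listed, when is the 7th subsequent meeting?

Gaps: 28, 35, 28, 28 days — a mix of 28 and 35. Every date is a Friday.
Each is the 4th Friday of its month.
4th Friday of October 1995: October 27, 1995.
November 1995 — 4th Friday is November 24, 1995.
December 1995 — 4th Friday is December 22, 1995.
4th Friday of January 1996: January 26, 1996.
4th Friday of February 1996: February 23, 1996.
March 1996 — 4th Friday is March 22, 1996.
4th Friday of April 1996: April 26, 1996.

April 26, 1996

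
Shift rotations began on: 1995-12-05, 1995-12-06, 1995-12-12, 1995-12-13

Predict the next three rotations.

1995-12-19, 1995-12-20, 1995-12-26

The gap pattern 1, 6, 1 repeats every 2 events.
These are the Tuesdays and Wednesdays of each week.
The following Tuesday is 1995-12-19.
Next Wednesday: 1995-12-20.
The following Tuesday is 1995-12-26.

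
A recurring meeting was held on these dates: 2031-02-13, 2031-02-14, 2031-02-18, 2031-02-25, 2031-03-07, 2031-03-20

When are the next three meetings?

2031-04-05, 2031-04-24, 2031-05-16

Gaps: 1, 4, 7, 10, 13 days — each gap is 3 larger than the previous one.
Next gap: 16 days. 2031-03-20 + 16 days = 2031-04-05.
Next gap: 19 days. 2031-04-05 + 19 days = 2031-04-24.
Next gap: 22 days. 2031-04-24 + 22 days = 2031-05-16.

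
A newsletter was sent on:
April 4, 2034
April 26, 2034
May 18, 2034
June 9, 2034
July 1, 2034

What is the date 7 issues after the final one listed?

Gaps between consecutive events: 22, 22, 22, 22 days — a constant 22-day interval.
July 1, 2034 + 22 days = July 23, 2034.
July 23, 2034 + 22 days = August 14, 2034.
August 14, 2034 + 22 days = September 5, 2034.
September 5, 2034 + 22 days = September 27, 2034.
September 27, 2034 + 22 days = October 19, 2034.
October 19, 2034 + 22 days = November 10, 2034.
November 10, 2034 + 22 days = December 2, 2034.

December 2, 2034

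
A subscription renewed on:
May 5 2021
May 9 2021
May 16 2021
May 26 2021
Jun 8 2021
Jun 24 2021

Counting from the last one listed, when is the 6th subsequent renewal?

Gaps: 4, 7, 10, 13, 16 days — each gap is 3 larger than the previous one.
Next gap: 19 days. Jun 24 2021 + 19 days = Jul 13 2021.
Next gap: 22 days. Jul 13 2021 + 22 days = Aug 4 2021.
Next gap: 25 days. Aug 4 2021 + 25 days = Aug 29 2021.
Next gap: 28 days. Aug 29 2021 + 28 days = Sep 26 2021.
Next gap: 31 days. Sep 26 2021 + 31 days = Oct 27 2021.
Next gap: 34 days. Oct 27 2021 + 34 days = Nov 30 2021.

Nov 30 2021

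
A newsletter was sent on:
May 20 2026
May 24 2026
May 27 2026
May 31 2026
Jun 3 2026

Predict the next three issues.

Jun 7 2026, Jun 10 2026, Jun 14 2026

Every event lands on a Wednesday or Sunday (gaps cycle 4, 3, 4, 3).
So the schedule is: every Wednesday and Sunday.
Next Sunday: Jun 7 2026.
The following Wednesday is Jun 10 2026.
The following Sunday is Jun 14 2026.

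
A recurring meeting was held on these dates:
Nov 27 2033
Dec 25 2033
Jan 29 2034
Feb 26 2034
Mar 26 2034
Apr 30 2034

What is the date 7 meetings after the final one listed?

Nov 26 2034

All Sundays; the gaps (28, 35, 28, 28, 35) vary with month length.
This is the last Sunday of each month.
May 2034 ends with Sunday May 28 2034.
June 2034 ends with Sunday Jun 25 2034.
July 2034 ends with Sunday Jul 30 2034.
August 2034 ends with Sunday Aug 27 2034.
September 2034 ends with Sunday Sep 24 2034.
October 2034 ends with Sunday Oct 29 2034.
Last Sunday of November 2034: Nov 26 2034.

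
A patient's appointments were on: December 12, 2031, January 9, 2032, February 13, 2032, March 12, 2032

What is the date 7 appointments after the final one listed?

October 8, 2032

All dates are Fridays, 28, 35, 28 days apart.
Specifically, the 2nd Friday of each month.
2nd Friday of April 2032: April 9, 2032.
May 2032 — 2nd Friday is May 14, 2032.
2nd Friday of June 2032: June 11, 2032.
July 2032 — 2nd Friday is July 9, 2032.
2nd Friday of August 2032: August 13, 2032.
September 2032 — 2nd Friday is September 10, 2032.
2nd Friday of October 2032: October 8, 2032.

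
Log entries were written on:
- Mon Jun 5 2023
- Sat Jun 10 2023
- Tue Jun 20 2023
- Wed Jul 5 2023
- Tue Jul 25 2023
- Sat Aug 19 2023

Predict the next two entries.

The spacing grows by 5 each time: 5, 10, 15, 20, 25 days.
Next gap: 30 days. Sat Aug 19 2023 + 30 days = Mon Sep 18 2023.
Next gap: 35 days. Mon Sep 18 2023 + 35 days = Mon Oct 23 2023.

Mon Sep 18 2023, Mon Oct 23 2023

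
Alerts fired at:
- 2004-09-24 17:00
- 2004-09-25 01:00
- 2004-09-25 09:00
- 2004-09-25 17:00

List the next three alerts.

Gaps: 8, 8, 8 hours — each event is 8 hours after the previous one.
2004-09-25 17:00 + 8 h = 2004-09-26 01:00.
2004-09-26 01:00 + 8 h = 2004-09-26 09:00.
2004-09-26 09:00 + 8 h = 2004-09-26 17:00.

2004-09-26 01:00, 2004-09-26 09:00, 2004-09-26 17:00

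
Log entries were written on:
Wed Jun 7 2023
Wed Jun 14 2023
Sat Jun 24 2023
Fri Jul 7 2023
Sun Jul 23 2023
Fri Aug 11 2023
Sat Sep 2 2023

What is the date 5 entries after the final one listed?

Gaps: 7, 10, 13, 16, 19, 22 days — each gap is 3 larger than the previous one.
Next gap: 25 days. Sat Sep 2 2023 + 25 days = Wed Sep 27 2023.
Next gap: 28 days. Wed Sep 27 2023 + 28 days = Wed Oct 25 2023.
Next gap: 31 days. Wed Oct 25 2023 + 31 days = Sat Nov 25 2023.
Next gap: 34 days. Sat Nov 25 2023 + 34 days = Fri Dec 29 2023.
Next gap: 37 days. Fri Dec 29 2023 + 37 days = Sun Feb 4 2024.

Sun Feb 4 2024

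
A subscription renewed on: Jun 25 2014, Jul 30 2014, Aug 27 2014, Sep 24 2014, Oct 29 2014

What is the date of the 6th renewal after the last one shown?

These are Wednesdays with 35, 28, 28, 35-day gaps.
Each is the final Wednesday of its month — Jul 30 2014 is past the 28th, so '4th Wednesday' doesn't fit.
Last Wednesday of November 2014: Nov 26 2014.
Last Wednesday of December 2014: Dec 31 2014.
January 2015 ends with Wednesday Jan 28 2015.
Last Wednesday of February 2015: Feb 25 2015.
March 2015 ends with Wednesday Mar 25 2015.
Last Wednesday of April 2015: Apr 29 2015.

Apr 29 2015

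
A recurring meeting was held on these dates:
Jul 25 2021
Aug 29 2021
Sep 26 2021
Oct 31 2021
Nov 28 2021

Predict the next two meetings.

These are Sundays with 35, 28, 35, 28-day gaps.
Each is the final Sunday of its month — Aug 29 2021 is past the 28th, so '4th Sunday' doesn't fit.
December 2021 ends with Sunday Dec 26 2021.
January 2022 ends with Sunday Jan 30 2022.

Dec 26 2021, Jan 30 2022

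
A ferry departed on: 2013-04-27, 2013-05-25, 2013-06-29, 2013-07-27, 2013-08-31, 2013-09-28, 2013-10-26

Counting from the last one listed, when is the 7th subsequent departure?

2014-05-31

All Saturdays; the gaps (28, 35, 28, 35, 28, 28) vary with month length.
This is the last Saturday of each month.
November 2013 ends with Saturday 2013-11-30.
December 2013 ends with Saturday 2013-12-28.
January 2014 ends with Saturday 2014-01-25.
February 2014 ends with Saturday 2014-02-22.
Last Saturday of March 2014: 2014-03-29.
Last Saturday of April 2014: 2014-04-26.
May 2014 ends with Saturday 2014-05-31.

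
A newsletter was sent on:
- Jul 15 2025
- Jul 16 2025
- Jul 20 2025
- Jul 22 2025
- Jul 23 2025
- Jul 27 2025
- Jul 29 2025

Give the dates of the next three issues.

Jul 30 2025, Aug 3 2025, Aug 5 2025

Every event lands on a Tuesday or Wednesday or Sunday (gaps cycle 1, 4, 2, 1, 4, 2).
So the schedule is: every Tuesday, Wednesday and Sunday.
The following Wednesday is Jul 30 2025.
Next Sunday: Aug 3 2025.
The following Tuesday is Aug 5 2025.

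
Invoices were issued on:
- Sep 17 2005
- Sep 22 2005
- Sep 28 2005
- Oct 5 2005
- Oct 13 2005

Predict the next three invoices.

Gaps: 5, 6, 7, 8 days — each gap is 1 larger than the previous one.
Next gap: 9 days. Oct 13 2005 + 9 days = Oct 22 2005.
Next gap: 10 days. Oct 22 2005 + 10 days = Nov 1 2005.
Next gap: 11 days. Nov 1 2005 + 11 days = Nov 12 2005.

Oct 22 2005, Nov 1 2005, Nov 12 2005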